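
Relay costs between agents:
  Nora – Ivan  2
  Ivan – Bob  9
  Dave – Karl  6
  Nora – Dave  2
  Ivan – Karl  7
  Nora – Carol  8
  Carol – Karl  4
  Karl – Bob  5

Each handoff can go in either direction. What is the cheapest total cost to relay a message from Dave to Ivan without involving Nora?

Candidate routes:
Dave -> Karl -> Ivan: 6 + 7 = 13
Dave -> Karl -> Bob -> Ivan: 6 + 5 + 9 = 20
Best route has total 13.

13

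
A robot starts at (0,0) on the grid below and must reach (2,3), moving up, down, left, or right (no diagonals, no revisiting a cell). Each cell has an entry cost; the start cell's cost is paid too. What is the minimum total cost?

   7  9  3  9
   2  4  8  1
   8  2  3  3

21

Cheapest: [0,0] -> [1,0] -> [1,1] -> [2,1] -> [2,2] -> [2,3]
  7 + 2 + 4 + 2 + 3 + 3 = 21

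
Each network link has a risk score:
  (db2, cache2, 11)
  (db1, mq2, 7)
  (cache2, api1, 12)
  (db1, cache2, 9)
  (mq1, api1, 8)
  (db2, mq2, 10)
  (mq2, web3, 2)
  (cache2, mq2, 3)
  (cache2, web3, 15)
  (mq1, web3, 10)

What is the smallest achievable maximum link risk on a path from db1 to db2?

10

Comparing a few candidate routes:
db1 -> cache2 -> mq2 -> db2: max(9, 3, 10) = 10
db1 -> mq2 -> cache2 -> db2: max(7, 3, 11) = 11
db1 -> mq2 -> db2: max(7, 10) = 10
db1 -> mq2 -> web3 -> mq1 -> api1 -> cache2 -> db2: max(7, 2, 10, 8, 12, 11) = 12
db1 -> cache2 -> db2: max(9, 11) = 11
db1 -> cache2 -> api1 -> mq1 -> web3 -> mq2 -> db2: max(9, 12, 8, 10, 2, 10) = 12
Best route has worst link 10.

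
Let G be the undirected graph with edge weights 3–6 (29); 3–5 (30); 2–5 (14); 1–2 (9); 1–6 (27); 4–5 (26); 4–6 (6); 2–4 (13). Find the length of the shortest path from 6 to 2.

19

Comparing a few candidate routes:
6 -> 4 -> 5 -> 2: 6 + 26 + 14 = 46
6 -> 4 -> 2: 6 + 13 = 19
6 -> 3 -> 5 -> 2: 29 + 30 + 14 = 73
6 -> 1 -> 2: 27 + 9 = 36
Best route has total 19.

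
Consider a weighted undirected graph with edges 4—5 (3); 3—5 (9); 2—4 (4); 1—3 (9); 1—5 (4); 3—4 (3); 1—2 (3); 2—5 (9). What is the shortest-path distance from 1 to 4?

7

Some routes from 1 to 4:
1→5→2→4: 4 + 9 + 4 = 17
1→5→3→4: 4 + 9 + 3 = 16
1→2→5→4: 3 + 9 + 3 = 15
1→3→4: 9 + 3 = 12
1→2→4: 3 + 4 = 7
1→5→4: 4 + 3 = 7
The minimum is 7.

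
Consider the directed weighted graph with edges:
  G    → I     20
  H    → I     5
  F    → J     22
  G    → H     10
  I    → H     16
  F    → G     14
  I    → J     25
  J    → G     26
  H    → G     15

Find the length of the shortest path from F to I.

29

Paths from F to I:
F→G→I: 14 + 20 = 34
F→J→G→I: 22 + 26 + 20 = 68
F→J→G→H→I: 22 + 26 + 10 + 5 = 63
F→G→H→I: 14 + 10 + 5 = 29
The minimum is 29.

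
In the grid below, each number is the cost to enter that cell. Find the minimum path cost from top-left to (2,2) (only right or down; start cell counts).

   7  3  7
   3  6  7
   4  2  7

23

One optimal route is (0,0) → (1,0) → (2,0) → (2,1) → (2,2).
Its cost is 7 + 3 + 4 + 2 + 7 = 23.
For comparison, the top-then-right route costs 31.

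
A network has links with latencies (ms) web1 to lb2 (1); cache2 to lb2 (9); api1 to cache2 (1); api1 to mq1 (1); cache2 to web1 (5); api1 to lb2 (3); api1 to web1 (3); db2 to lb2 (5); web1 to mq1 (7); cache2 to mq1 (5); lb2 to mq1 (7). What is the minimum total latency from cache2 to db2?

Some routes from cache2 to db2:
cache2 - api1 - mq1 - lb2 - db2: 1 + 1 + 7 + 5 = 14
cache2 - web1 - lb2 - db2: 5 + 1 + 5 = 11
cache2 - api1 - web1 - lb2 - db2: 1 + 3 + 1 + 5 = 10
cache2 - api1 - lb2 - db2: 1 + 3 + 5 = 9
cache2 - mq1 - api1 - lb2 - db2: 5 + 1 + 3 + 5 = 14
The minimum is 9 ms.

9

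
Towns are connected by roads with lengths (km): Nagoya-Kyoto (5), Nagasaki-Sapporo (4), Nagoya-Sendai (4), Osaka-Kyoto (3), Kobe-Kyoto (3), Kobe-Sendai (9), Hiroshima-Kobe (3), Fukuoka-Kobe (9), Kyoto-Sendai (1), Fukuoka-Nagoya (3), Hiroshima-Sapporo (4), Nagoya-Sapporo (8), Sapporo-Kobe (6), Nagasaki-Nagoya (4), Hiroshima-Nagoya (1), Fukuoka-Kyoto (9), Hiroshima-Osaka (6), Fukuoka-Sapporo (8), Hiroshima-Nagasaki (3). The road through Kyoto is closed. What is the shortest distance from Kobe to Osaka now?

Checking several routes:
Kobe-Sendai-Nagoya-Hiroshima-Osaka: 9 + 4 + 1 + 6 = 20
Kobe-Sapporo-Hiroshima-Osaka: 6 + 4 + 6 = 16
Kobe-Sapporo-Nagasaki-Hiroshima-Osaka: 6 + 4 + 3 + 6 = 19
Kobe-Hiroshima-Osaka: 3 + 6 = 9
Kobe-Fukuoka-Nagoya-Hiroshima-Osaka: 9 + 3 + 1 + 6 = 19
The minimum is 9 km.

9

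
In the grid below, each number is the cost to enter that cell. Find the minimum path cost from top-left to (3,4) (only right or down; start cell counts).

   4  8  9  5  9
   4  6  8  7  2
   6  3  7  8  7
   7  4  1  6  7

Path [0,0]→[1,0]→[1,1]→[2,1]→[3,1]→[3,2]→[3,3]→[3,4]: 4 + 4 + 6 + 3 + 4 + 1 + 6 + 7 = 35.

35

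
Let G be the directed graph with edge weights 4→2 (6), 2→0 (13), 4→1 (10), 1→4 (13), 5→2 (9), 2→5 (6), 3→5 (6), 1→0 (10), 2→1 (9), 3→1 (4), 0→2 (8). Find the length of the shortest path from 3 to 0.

14

Routes from 3 to 0:
3→5→2→0: 6 + 9 + 13 = 28
3→1→4→2→0: 4 + 13 + 6 + 13 = 36
3→1→0: 4 + 10 = 14
3→5→2→1→0: 6 + 9 + 9 + 10 = 34
Best route has total 14.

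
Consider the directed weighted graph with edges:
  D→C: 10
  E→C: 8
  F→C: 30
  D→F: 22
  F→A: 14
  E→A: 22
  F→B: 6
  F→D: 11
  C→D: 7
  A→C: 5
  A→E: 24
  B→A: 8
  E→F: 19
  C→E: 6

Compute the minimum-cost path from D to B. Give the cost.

28

Candidate routes:
D→F→B: 22 + 6 = 28
D→C→E→F→B: 10 + 6 + 19 + 6 = 41
Shortest: 28.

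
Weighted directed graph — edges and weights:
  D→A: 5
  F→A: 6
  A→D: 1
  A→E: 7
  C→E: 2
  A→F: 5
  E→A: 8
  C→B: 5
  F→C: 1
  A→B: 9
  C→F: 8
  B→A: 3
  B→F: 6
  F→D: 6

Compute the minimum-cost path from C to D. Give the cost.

Some routes from C to D:
C→B→A→D: 5 + 3 + 1 = 9
C→B→F→D: 5 + 6 + 6 = 17
C→F→A→D: 8 + 6 + 1 = 15
C→F→D: 8 + 6 = 14
C→E→A→D: 2 + 8 + 1 = 11
Best route has total 9.

9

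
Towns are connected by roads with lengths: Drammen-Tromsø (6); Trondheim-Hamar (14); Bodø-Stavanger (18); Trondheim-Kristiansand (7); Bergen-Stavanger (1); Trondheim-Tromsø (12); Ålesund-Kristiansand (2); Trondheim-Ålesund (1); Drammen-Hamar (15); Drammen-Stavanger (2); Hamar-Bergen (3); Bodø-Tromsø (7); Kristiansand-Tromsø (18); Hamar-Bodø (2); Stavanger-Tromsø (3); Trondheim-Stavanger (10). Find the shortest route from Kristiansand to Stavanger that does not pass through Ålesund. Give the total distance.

17

Comparing a few candidate routes:
Kristiansand → Tromsø → Stavanger: 18 + 3 = 21
Kristiansand → Trondheim → Tromsø → Stavanger: 7 + 12 + 3 = 22
Kristiansand → Tromsø → Drammen → Stavanger: 18 + 6 + 2 = 26
Kristiansand → Trondheim → Hamar → Bergen → Stavanger: 7 + 14 + 3 + 1 = 25
Kristiansand → Trondheim → Tromsø → Drammen → Stavanger: 7 + 12 + 6 + 2 = 27
Kristiansand → Trondheim → Stavanger: 7 + 10 = 17
Shortest: 17.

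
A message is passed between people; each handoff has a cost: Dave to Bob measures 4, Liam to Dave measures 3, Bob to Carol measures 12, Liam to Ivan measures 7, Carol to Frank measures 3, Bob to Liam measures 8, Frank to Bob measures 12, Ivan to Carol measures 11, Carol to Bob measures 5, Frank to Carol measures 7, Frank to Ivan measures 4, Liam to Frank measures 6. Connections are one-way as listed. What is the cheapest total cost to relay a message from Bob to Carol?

Paths from Bob to Carol:
Bob-Liam-Frank-Carol: 8 + 6 + 7 = 21
Bob-Carol: 12
Bob-Liam-Frank-Ivan-Carol: 8 + 6 + 4 + 11 = 29
Bob-Liam-Ivan-Carol: 8 + 7 + 11 = 26
Best route has total 12.

12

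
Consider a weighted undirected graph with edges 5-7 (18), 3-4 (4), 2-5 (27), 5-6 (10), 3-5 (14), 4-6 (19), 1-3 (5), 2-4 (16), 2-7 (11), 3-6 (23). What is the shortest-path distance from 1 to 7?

A few of the 1→7 routes:
1-3-6-5-7: 5 + 23 + 10 + 18 = 56
1-3-5-2-7: 5 + 14 + 27 + 11 = 57
1-3-4-6-5-7: 5 + 4 + 19 + 10 + 18 = 56
1-3-4-2-7: 5 + 4 + 16 + 11 = 36
1-3-5-7: 5 + 14 + 18 = 37
The minimum is 36.

36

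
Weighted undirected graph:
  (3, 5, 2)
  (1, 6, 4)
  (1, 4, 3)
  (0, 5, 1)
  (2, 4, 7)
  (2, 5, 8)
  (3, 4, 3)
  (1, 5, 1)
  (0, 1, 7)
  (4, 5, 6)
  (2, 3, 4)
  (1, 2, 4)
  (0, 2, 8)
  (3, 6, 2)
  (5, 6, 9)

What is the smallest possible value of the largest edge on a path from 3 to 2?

Checking several routes:
3-4-1-2: max(3, 3, 4) = 4
3-5-1-2: max(2, 1, 4) = 4
3-6-1-2: max(2, 4, 4) = 4
Smallest bottleneck: 4.

4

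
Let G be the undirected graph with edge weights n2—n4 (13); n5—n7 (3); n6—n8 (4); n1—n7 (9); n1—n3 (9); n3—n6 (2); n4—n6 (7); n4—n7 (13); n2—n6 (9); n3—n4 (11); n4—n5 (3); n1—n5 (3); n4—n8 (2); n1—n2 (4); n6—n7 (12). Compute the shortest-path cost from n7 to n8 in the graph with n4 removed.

16

Candidate routes:
n7 → n5 → n1 → n3 → n6 → n8: 3 + 3 + 9 + 2 + 4 = 21
n7 → n6 → n8: 12 + 4 = 16
n7 → n1 → n2 → n6 → n8: 9 + 4 + 9 + 4 = 26
n7 → n1 → n3 → n6 → n8: 9 + 9 + 2 + 4 = 24
n7 → n5 → n1 → n2 → n6 → n8: 3 + 3 + 4 + 9 + 4 = 23
The minimum is 16.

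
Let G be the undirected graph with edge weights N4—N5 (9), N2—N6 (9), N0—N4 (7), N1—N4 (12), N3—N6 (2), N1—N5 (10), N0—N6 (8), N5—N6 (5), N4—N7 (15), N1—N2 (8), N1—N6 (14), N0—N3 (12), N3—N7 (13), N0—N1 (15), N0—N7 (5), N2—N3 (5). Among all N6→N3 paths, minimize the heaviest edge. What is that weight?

Checking several routes:
N6 → N0 → N4 → N5 → N1 → N2 → N3: max(8, 7, 9, 10, 8, 5) = 10
N6 → N2 → N3: max(9, 5) = 9
N6 → N3: max(2) = 2
N6 → N5 → N1 → N2 → N3: max(5, 10, 8, 5) = 10
Best route has worst link 2.

2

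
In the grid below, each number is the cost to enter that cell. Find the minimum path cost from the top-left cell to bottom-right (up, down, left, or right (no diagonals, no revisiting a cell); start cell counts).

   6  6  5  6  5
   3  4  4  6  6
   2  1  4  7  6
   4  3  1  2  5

Cheapest: [0,0] [1,0] [2,0] [2,1] [3,1] [3,2] [3,3] [3,4]
  6 + 3 + 2 + 1 + 3 + 1 + 2 + 5 = 23

23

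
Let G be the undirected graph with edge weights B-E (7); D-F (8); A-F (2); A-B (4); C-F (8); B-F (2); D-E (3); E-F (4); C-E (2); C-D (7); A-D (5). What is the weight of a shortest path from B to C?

A few of the B→C routes:
B-F-C: 2 + 8 = 10
B-E-C: 7 + 2 = 9
B-F-A-D-E-C: 2 + 2 + 5 + 3 + 2 = 14
B-A-F-E-C: 4 + 2 + 4 + 2 = 12
B-F-E-C: 2 + 4 + 2 = 8
Best route has total 8.

8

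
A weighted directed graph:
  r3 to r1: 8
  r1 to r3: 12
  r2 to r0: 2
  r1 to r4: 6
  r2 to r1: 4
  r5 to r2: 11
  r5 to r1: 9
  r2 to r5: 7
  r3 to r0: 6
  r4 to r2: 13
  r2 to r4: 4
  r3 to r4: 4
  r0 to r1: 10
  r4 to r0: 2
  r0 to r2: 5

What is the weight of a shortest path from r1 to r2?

Checking several routes:
r1 - r4 - r0 - r2: 6 + 2 + 5 = 13
r1 - r4 - r2: 6 + 13 = 19
r1 - r3 - r0 - r2: 12 + 6 + 5 = 23
Best route has total 13.

13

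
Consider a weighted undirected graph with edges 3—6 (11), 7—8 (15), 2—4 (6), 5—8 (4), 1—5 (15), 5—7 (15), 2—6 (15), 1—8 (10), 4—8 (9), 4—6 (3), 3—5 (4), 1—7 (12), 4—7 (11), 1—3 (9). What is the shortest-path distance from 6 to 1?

Comparing a few candidate routes:
6-3-5-8-1: 11 + 4 + 4 + 10 = 29
6-4-7-1: 3 + 11 + 12 = 26
6-4-8-1: 3 + 9 + 10 = 22
6-3-1: 11 + 9 = 20
6-3-5-1: 11 + 4 + 15 = 30
6-4-8-5-3-1: 3 + 9 + 4 + 4 + 9 = 29
Best route has total 20.

20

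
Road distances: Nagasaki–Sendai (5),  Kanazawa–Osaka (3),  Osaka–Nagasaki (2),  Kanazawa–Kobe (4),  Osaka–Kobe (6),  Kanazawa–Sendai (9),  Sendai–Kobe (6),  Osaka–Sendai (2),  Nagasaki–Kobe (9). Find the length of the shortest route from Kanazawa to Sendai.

5

Some routes from Kanazawa to Sendai:
Kanazawa → Kobe → Sendai: 4 + 6 = 10
Kanazawa → Osaka → Sendai: 3 + 2 = 5
Kanazawa → Sendai: 9
Best route has total 5.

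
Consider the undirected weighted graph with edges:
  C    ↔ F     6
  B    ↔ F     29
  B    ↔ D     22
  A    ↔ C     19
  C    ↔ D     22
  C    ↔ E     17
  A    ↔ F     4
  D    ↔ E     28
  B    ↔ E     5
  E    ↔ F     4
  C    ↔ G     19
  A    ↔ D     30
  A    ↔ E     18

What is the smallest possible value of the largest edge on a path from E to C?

6

A few of the E→C routes:
E-C: max(17) = 17
E-B-D-C: max(5, 22, 22) = 22
E-F-A-C: max(4, 4, 19) = 19
E-A-F-C: max(18, 4, 6) = 18
E-A-C: max(18, 19) = 19
E-F-C: max(4, 6) = 6
The minimum achievable maximum is 6.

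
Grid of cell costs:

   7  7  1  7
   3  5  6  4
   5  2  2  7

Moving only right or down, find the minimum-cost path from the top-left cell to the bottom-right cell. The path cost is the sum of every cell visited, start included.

Cheapest: (0,0)→(1,0)→(1,1)→(2,1)→(2,2)→(2,3)
  7 + 3 + 5 + 2 + 2 + 7 = 26
For comparison, the top-then-right route costs 33.

26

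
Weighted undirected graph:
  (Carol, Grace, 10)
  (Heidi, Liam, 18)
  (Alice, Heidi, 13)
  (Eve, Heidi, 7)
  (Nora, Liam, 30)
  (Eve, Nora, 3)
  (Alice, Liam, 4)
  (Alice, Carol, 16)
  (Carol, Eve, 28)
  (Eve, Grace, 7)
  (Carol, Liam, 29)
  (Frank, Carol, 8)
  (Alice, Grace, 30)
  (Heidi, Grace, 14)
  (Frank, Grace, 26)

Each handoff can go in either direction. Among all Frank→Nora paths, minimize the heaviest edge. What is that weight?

10

Some routes from Frank to Nora:
Frank→Carol→Alice→Liam→Heidi→Grace→Eve→Nora: max(8, 16, 4, 18, 14, 7, 3) = 18
Frank→Carol→Alice→Liam→Heidi→Eve→Nora: max(8, 16, 4, 18, 7, 3) = 18
Frank→Carol→Grace→Heidi→Eve→Nora: max(8, 10, 14, 7, 3) = 14
Frank→Carol→Alice→Heidi→Eve→Nora: max(8, 16, 13, 7, 3) = 16
Frank→Carol→Grace→Eve→Nora: max(8, 10, 7, 3) = 10
Frank→Carol→Alice→Heidi→Grace→Eve→Nora: max(8, 16, 13, 14, 7, 3) = 16
Best route has worst link 10.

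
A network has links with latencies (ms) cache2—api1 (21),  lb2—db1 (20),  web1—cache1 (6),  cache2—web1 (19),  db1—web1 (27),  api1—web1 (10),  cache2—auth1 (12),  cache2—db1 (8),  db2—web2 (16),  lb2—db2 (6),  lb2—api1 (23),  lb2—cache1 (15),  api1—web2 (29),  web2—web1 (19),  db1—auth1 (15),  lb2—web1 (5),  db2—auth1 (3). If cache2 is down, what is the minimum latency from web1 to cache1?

Checking several routes:
web1 → web2 → db2 → lb2 → cache1: 19 + 16 + 6 + 15 = 56
web1 → cache1: 6
web1 → api1 → lb2 → cache1: 10 + 23 + 15 = 48
web1 → lb2 → cache1: 5 + 15 = 20
The minimum is 6 ms.

6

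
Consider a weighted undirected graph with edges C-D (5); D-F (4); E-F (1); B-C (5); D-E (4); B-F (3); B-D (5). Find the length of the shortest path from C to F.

Candidate routes:
C - D - E - F: 5 + 4 + 1 = 10
C - D - F: 5 + 4 = 9
C - D - B - F: 5 + 5 + 3 = 13
C - B - F: 5 + 3 = 8
C - B - D - E - F: 5 + 5 + 4 + 1 = 15
C - B - D - F: 5 + 5 + 4 = 14
Best route has total 8.

8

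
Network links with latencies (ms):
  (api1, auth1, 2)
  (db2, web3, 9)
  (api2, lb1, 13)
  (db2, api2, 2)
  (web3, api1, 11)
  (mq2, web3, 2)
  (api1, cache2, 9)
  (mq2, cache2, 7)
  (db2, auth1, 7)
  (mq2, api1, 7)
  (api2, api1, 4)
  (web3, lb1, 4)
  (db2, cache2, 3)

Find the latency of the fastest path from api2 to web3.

Some routes from api2 to web3:
api2 → db2 → cache2 → mq2 → web3: 2 + 3 + 7 + 2 = 14
api2 → api1 → mq2 → web3: 4 + 7 + 2 = 13
api2 → db2 → web3: 2 + 9 = 11
api2 → api1 → web3: 4 + 11 = 15
Best route has total 11 ms.

11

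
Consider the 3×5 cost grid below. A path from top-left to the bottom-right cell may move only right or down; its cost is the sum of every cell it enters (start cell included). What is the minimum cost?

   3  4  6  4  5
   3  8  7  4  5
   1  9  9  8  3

29

Take [0,0] [0,1] [0,2] [0,3] [1,3] [1,4] [2,4] for a total of 3 + 4 + 6 + 4 + 4 + 5 + 3 = 29.
(Top row then right column would cost 30.)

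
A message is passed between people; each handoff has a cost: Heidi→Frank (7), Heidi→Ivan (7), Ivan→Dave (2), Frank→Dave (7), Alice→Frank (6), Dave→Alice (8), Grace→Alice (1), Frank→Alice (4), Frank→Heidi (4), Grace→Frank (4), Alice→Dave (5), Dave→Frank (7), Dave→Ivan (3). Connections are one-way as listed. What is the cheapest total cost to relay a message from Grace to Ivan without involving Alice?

14

Paths from Grace to Ivan avoiding Alice:
Grace → Frank → Heidi → Ivan: 4 + 4 + 7 = 15
Grace → Frank → Dave → Ivan: 4 + 7 + 3 = 14
Best route has total 14.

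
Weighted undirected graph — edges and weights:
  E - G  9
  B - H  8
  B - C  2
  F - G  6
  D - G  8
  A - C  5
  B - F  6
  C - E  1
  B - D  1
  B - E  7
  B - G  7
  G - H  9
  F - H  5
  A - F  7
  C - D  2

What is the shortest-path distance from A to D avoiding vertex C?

Comparing a few candidate routes:
A - F - G - B - D: 7 + 6 + 7 + 1 = 21
A - F - H - B - D: 7 + 5 + 8 + 1 = 21
A - F - B - D: 7 + 6 + 1 = 14
Shortest: 14.

14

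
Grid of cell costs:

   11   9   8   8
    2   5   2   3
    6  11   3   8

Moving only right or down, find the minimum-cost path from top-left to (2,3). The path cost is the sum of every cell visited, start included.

31

Path [0,0] [1,0] [1,1] [1,2] [1,3] [2,3]: 11 + 2 + 5 + 2 + 3 + 8 = 31.
For comparison, the top-then-right route costs 47.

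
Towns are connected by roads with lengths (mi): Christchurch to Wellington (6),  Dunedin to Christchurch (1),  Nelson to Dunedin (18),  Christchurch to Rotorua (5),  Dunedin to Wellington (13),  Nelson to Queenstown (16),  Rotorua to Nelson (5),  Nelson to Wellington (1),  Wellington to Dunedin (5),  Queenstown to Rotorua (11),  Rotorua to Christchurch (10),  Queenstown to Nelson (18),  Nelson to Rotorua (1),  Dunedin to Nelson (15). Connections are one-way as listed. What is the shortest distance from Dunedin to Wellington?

7

Some routes from Dunedin to Wellington:
Dunedin -> Christchurch -> Wellington: 1 + 6 = 7
Dunedin -> Christchurch -> Rotorua -> Nelson -> Wellington: 1 + 5 + 5 + 1 = 12
Dunedin -> Wellington: 13
The minimum is 7 mi.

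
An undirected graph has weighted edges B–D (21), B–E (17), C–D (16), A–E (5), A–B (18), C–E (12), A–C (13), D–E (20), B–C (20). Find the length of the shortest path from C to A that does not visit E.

13

Candidate routes:
C→D→B→A: 16 + 21 + 18 = 55
C→A: 13
C→B→A: 20 + 18 = 38
Shortest: 13.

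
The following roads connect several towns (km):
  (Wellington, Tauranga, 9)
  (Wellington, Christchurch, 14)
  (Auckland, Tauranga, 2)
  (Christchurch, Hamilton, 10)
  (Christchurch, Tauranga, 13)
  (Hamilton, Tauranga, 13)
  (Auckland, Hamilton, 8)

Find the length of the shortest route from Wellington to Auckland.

Some routes from Wellington to Auckland:
Wellington - Christchurch - Hamilton - Auckland: 14 + 10 + 8 = 32
Wellington - Christchurch - Hamilton - Tauranga - Auckland: 14 + 10 + 13 + 2 = 39
Wellington - Christchurch - Tauranga - Auckland: 14 + 13 + 2 = 29
Wellington - Tauranga - Auckland: 9 + 2 = 11
Wellington - Tauranga - Hamilton - Auckland: 9 + 13 + 8 = 30
Best route has total 11 km.

11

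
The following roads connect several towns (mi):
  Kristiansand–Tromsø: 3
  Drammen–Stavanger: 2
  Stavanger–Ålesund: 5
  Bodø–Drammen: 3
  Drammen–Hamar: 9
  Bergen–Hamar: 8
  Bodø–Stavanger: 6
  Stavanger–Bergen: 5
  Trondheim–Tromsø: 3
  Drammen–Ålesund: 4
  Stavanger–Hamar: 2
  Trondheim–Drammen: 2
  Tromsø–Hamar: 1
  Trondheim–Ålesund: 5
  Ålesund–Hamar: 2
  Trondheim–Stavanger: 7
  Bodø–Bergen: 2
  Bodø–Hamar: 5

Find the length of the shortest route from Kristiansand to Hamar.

Some routes from Kristiansand to Hamar:
Kristiansand - Tromsø - Trondheim - Drammen - Ålesund - Hamar: 3 + 3 + 2 + 4 + 2 = 14
Kristiansand - Tromsø - Trondheim - Ålesund - Hamar: 3 + 3 + 5 + 2 = 13
Kristiansand - Tromsø - Trondheim - Drammen - Stavanger - Hamar: 3 + 3 + 2 + 2 + 2 = 12
Kristiansand - Tromsø - Trondheim - Stavanger - Hamar: 3 + 3 + 7 + 2 = 15
Kristiansand - Tromsø - Hamar: 3 + 1 = 4
Best route has total 4 mi.

4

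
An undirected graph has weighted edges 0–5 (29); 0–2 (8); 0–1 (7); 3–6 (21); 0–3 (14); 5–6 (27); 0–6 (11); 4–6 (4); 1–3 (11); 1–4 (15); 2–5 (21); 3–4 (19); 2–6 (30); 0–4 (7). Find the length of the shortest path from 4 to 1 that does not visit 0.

15

Routes from 4 to 1 avoiding 0:
4→6→3→1: 4 + 21 + 11 = 36
4→1: 15
4→3→1: 19 + 11 = 30
Best route has total 15.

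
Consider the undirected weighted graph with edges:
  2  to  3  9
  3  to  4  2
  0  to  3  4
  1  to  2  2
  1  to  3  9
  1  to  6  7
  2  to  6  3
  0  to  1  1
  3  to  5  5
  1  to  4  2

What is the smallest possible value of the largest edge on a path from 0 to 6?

A few of the 0→6 routes:
0 → 1 → 2 → 6: max(1, 2, 3) = 3
0 → 3 → 4 → 1 → 6: max(4, 2, 2, 7) = 7
0 → 1 → 6: max(1, 7) = 7
0 → 3 → 4 → 1 → 2 → 6: max(4, 2, 2, 2, 3) = 4
Best route has worst link 3.

3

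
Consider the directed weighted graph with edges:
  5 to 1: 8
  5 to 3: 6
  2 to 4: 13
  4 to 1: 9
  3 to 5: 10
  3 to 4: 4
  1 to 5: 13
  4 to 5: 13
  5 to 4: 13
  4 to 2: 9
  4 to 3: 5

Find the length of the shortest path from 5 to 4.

10

Paths from 5 to 4:
5→3→4: 6 + 4 = 10
5→4: 13
Best route has total 10.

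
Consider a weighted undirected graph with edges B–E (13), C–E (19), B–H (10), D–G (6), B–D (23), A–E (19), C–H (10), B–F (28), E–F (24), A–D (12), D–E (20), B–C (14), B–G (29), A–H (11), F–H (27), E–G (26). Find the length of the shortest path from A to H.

11

A few of the A→H routes:
A -> E -> C -> H: 19 + 19 + 10 = 48
A -> E -> B -> H: 19 + 13 + 10 = 42
A -> H: 11
A -> D -> E -> B -> H: 12 + 20 + 13 + 10 = 55
A -> D -> B -> H: 12 + 23 + 10 = 45
The minimum is 11.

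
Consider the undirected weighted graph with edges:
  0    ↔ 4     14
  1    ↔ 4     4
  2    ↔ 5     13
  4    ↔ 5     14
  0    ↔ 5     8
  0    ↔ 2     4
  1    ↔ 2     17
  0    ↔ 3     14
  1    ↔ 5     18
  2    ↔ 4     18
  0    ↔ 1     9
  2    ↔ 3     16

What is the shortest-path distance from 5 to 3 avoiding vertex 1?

Some routes from 5 to 3 avoiding 1:
5→2→3: 13 + 16 = 29
5→0→3: 8 + 14 = 22
5→0→2→3: 8 + 4 + 16 = 28
Best route has total 22.

22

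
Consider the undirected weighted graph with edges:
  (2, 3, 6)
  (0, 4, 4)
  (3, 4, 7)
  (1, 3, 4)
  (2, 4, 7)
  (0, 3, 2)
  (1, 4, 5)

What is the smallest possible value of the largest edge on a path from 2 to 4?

Comparing a few candidate routes:
2 → 3 → 1 → 4: max(6, 4, 5) = 6
2 → 4: max(7) = 7
2 → 3 → 0 → 4: max(6, 2, 4) = 6
The minimum achievable maximum is 6.

6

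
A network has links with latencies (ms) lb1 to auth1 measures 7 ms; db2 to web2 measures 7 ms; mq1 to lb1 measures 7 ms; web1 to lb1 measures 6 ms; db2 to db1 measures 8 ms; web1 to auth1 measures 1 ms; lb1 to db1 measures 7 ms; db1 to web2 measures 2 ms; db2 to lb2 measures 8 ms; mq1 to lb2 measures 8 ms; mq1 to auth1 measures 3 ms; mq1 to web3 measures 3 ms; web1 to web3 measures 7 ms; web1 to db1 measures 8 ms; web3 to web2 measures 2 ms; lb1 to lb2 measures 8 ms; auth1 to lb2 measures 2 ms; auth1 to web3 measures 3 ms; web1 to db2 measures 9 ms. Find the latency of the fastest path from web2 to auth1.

Some routes from web2 to auth1:
web2 -> web3 -> mq1 -> auth1: 2 + 3 + 3 = 8
web2 -> web3 -> auth1: 2 + 3 = 5
web2 -> web3 -> web1 -> auth1: 2 + 7 + 1 = 10
Shortest: 5 ms.

5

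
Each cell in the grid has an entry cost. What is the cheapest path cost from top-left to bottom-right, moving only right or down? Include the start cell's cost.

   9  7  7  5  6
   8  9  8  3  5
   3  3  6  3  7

39

One optimal route is (0,0)→(1,0)→(2,0)→(2,1)→(2,2)→(2,3)→(2,4).
Its cost is 9 + 8 + 3 + 3 + 6 + 3 + 7 = 39.
For comparison, the top-then-right route costs 46.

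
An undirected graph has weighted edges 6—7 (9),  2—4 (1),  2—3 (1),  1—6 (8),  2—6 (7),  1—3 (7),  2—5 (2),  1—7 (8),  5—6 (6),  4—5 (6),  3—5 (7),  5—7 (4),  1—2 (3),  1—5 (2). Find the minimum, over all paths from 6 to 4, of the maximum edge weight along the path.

Checking several routes:
6 -> 5 -> 1 -> 2 -> 4: max(6, 2, 3, 1) = 6
6 -> 5 -> 2 -> 4: max(6, 2, 1) = 6
6 -> 5 -> 4: max(6, 6) = 6
Best route has worst link 6.

6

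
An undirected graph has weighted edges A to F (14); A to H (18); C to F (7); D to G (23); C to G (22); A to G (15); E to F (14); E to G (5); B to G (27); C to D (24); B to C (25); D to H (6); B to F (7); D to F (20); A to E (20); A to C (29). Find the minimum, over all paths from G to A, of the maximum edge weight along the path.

Checking several routes:
G -> E -> F -> D -> H -> A: max(5, 14, 20, 6, 18) = 20
G -> C -> F -> D -> H -> A: max(22, 7, 20, 6, 18) = 22
G -> A: max(15) = 15
G -> E -> A: max(5, 20) = 20
G -> E -> F -> A: max(5, 14, 14) = 14
Smallest bottleneck: 14.

14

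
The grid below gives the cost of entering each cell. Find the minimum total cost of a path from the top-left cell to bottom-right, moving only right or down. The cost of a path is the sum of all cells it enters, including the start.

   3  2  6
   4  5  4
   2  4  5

18

Path r0c0 r1c0 r2c0 r2c1 r2c2: 3 + 4 + 2 + 4 + 5 = 18.
For comparison, the top-then-right route costs 20.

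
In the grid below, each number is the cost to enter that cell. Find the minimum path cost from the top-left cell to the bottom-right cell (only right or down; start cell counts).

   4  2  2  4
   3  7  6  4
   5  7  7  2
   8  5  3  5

23

Path r0c0 → r0c1 → r0c2 → r0c3 → r1c3 → r2c3 → r3c3: 4 + 2 + 2 + 4 + 4 + 2 + 5 = 23.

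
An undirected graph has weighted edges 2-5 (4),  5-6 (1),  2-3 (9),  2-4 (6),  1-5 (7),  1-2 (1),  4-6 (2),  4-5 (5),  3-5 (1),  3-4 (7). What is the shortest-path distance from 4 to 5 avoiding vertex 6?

5

Some routes from 4 to 5 avoiding 6:
4 → 2 → 1 → 5: 6 + 1 + 7 = 14
4 → 5: 5
4 → 3 → 5: 7 + 1 = 8
4 → 2 → 3 → 5: 6 + 9 + 1 = 16
4 → 3 → 2 → 5: 7 + 9 + 4 = 20
4 → 2 → 5: 6 + 4 = 10
Shortest: 5.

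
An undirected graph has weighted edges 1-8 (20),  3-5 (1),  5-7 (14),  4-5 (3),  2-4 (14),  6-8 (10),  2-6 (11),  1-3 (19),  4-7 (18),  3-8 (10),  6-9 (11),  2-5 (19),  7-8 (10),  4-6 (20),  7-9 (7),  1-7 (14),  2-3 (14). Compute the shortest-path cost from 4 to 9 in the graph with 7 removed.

Comparing a few candidate routes:
4-2-6-9: 14 + 11 + 11 = 36
4-5-2-6-9: 3 + 19 + 11 + 11 = 44
4-6-9: 20 + 11 = 31
4-5-3-2-6-9: 3 + 1 + 14 + 11 + 11 = 40
4-5-3-8-6-9: 3 + 1 + 10 + 10 + 11 = 35
Best route has total 31.

31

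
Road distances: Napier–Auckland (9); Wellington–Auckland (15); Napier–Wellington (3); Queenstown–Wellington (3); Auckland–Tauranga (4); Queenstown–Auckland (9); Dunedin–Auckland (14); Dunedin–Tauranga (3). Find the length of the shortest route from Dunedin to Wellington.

19

Candidate routes:
Dunedin -> Tauranga -> Auckland -> Wellington: 3 + 4 + 15 = 22
Dunedin -> Auckland -> Wellington: 14 + 15 = 29
Dunedin -> Tauranga -> Auckland -> Napier -> Wellington: 3 + 4 + 9 + 3 = 19
Dunedin -> Auckland -> Napier -> Wellington: 14 + 9 + 3 = 26
Dunedin -> Auckland -> Queenstown -> Wellington: 14 + 9 + 3 = 26
Dunedin -> Tauranga -> Auckland -> Queenstown -> Wellington: 3 + 4 + 9 + 3 = 19
Shortest: 19.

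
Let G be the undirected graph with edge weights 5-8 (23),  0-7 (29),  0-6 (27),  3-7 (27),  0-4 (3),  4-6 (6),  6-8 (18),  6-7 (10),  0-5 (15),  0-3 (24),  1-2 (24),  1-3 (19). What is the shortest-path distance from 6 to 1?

Checking several routes:
6→4→0→7→3→1: 6 + 3 + 29 + 27 + 19 = 84
6→0→3→1: 27 + 24 + 19 = 70
6→4→0→3→1: 6 + 3 + 24 + 19 = 52
6→7→0→3→1: 10 + 29 + 24 + 19 = 82
6→7→3→1: 10 + 27 + 19 = 56
Best route has total 52.

52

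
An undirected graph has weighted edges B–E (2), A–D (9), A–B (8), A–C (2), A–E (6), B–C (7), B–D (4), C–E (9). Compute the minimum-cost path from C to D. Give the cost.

Some routes from C to D:
C-A-D: 2 + 9 = 11
C-A-E-B-D: 2 + 6 + 2 + 4 = 14
C-A-B-D: 2 + 8 + 4 = 14
C-E-B-D: 9 + 2 + 4 = 15
C-B-D: 7 + 4 = 11
Best route has total 11.

11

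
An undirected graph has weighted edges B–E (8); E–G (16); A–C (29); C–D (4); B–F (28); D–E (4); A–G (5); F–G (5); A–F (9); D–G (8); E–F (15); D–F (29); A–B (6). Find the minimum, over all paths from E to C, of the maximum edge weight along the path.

4

Some routes from E to C:
E→B→A→F→G→D→C: max(8, 6, 9, 5, 8, 4) = 9
E→F→A→G→D→C: max(15, 9, 5, 8, 4) = 15
E→B→A→G→D→C: max(8, 6, 5, 8, 4) = 8
E→D→C: max(4, 4) = 4
Best route has worst link 4.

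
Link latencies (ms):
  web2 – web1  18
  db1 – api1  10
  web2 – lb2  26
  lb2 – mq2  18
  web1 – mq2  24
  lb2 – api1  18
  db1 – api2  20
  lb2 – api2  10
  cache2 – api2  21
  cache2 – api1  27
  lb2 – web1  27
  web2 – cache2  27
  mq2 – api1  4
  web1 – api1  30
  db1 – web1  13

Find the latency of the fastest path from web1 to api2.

Some routes from web1 to api2:
web1 -> lb2 -> api2: 27 + 10 = 37
web1 -> web2 -> lb2 -> api2: 18 + 26 + 10 = 54
web1 -> mq2 -> lb2 -> api2: 24 + 18 + 10 = 52
web1 -> db1 -> api2: 13 + 20 = 33
web1 -> db1 -> api1 -> lb2 -> api2: 13 + 10 + 18 + 10 = 51
Shortest: 33 ms.

33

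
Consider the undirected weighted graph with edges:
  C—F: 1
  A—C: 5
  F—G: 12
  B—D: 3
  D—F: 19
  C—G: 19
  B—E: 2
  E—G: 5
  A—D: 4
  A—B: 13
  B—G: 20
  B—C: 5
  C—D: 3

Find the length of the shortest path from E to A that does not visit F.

9

A few of the E→A routes:
E - B - D - C - A: 2 + 3 + 3 + 5 = 13
E - B - C - D - A: 2 + 5 + 3 + 4 = 14
E - B - C - A: 2 + 5 + 5 = 12
E - B - D - A: 2 + 3 + 4 = 9
E - B - A: 2 + 13 = 15
Best route has total 9.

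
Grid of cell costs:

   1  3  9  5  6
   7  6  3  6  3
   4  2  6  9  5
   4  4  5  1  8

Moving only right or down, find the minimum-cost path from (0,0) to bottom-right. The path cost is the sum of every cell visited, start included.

Path [0,0] → [0,1] → [1,1] → [2,1] → [3,1] → [3,2] → [3,3] → [3,4]: 1 + 3 + 6 + 2 + 4 + 5 + 1 + 8 = 30.

30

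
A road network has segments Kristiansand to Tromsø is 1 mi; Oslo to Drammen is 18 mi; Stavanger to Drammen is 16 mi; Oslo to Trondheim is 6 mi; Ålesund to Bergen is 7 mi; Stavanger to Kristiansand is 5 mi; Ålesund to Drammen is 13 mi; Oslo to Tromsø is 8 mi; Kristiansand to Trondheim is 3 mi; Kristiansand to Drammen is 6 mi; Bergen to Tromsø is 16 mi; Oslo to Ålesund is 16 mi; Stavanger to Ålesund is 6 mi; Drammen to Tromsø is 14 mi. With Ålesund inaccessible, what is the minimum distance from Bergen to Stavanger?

Checking several routes:
Bergen - Tromsø - Drammen - Kristiansand - Stavanger: 16 + 14 + 6 + 5 = 41
Bergen - Tromsø - Kristiansand - Stavanger: 16 + 1 + 5 = 22
Bergen - Tromsø - Kristiansand - Drammen - Stavanger: 16 + 1 + 6 + 16 = 39
Bergen - Tromsø - Oslo - Trondheim - Kristiansand - Stavanger: 16 + 8 + 6 + 3 + 5 = 38
The minimum is 22 mi.

22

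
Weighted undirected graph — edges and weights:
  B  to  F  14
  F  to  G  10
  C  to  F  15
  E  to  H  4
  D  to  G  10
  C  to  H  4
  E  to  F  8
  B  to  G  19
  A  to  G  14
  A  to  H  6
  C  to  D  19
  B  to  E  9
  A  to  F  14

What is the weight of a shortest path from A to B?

19

Comparing a few candidate routes:
A - F - B: 14 + 14 = 28
A - F - E - B: 14 + 8 + 9 = 31
A - H - E - B: 6 + 4 + 9 = 19
A - H - E - F - B: 6 + 4 + 8 + 14 = 32
A - G - B: 14 + 19 = 33
A - G - F - B: 14 + 10 + 14 = 38
Best route has total 19.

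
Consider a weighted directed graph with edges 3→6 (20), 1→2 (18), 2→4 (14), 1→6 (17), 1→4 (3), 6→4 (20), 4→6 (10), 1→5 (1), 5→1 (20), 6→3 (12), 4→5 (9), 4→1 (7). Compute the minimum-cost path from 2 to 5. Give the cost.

Paths from 2 to 5:
2 -> 4 -> 5: 14 + 9 = 23
2 -> 4 -> 1 -> 5: 14 + 7 + 1 = 22
The minimum is 22.

22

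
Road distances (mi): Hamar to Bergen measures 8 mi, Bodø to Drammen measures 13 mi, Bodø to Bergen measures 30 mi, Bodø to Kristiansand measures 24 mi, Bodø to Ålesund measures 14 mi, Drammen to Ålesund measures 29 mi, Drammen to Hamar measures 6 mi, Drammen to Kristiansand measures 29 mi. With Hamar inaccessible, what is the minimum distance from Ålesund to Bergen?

Candidate routes:
Ålesund → Bodø → Bergen: 14 + 30 = 44
Ålesund → Drammen → Kristiansand → Bodø → Bergen: 29 + 29 + 24 + 30 = 112
Ålesund → Drammen → Bodø → Bergen: 29 + 13 + 30 = 72
The minimum is 44 mi.

44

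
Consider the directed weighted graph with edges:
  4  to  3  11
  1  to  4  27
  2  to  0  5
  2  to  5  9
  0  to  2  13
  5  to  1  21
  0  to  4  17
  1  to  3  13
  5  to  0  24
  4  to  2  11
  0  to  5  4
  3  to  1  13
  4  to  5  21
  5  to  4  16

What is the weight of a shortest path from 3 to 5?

60

Paths from 3 to 5:
3 -> 1 -> 4 -> 5: 13 + 27 + 21 = 61
3 -> 1 -> 4 -> 2 -> 5: 13 + 27 + 11 + 9 = 60
3 -> 1 -> 4 -> 2 -> 0 -> 5: 13 + 27 + 11 + 5 + 4 = 60
The minimum is 60.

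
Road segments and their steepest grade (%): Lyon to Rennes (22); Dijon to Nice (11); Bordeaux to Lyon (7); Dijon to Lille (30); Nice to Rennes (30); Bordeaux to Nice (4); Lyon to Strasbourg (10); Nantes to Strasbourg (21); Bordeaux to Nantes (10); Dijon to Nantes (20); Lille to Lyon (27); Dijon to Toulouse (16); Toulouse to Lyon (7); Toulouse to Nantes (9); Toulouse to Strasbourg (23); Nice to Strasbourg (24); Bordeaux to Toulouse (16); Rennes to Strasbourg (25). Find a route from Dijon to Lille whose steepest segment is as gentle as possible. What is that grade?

27

Comparing a few candidate routes:
Dijon→Nice→Strasbourg→Toulouse→Nantes→Bordeaux→Lyon→Lille: max(11, 24, 23, 9, 10, 7, 27) = 27
Dijon→Nice→Strasbourg→Nantes→Toulouse→Bordeaux→Lyon→Lille: max(11, 24, 21, 9, 16, 7, 27) = 27
Dijon→Nice→Strasbourg→Nantes→Toulouse→Lyon→Lille: max(11, 24, 21, 9, 7, 27) = 27
Dijon→Nice→Strasbourg→Nantes→Bordeaux→Lyon→Lille: max(11, 24, 21, 10, 7, 27) = 27
Dijon→Nice→Strasbourg→Nantes→Bordeaux→Toulouse→Lyon→Lille: max(11, 24, 21, 10, 16, 7, 27) = 27
Smallest bottleneck: 27%.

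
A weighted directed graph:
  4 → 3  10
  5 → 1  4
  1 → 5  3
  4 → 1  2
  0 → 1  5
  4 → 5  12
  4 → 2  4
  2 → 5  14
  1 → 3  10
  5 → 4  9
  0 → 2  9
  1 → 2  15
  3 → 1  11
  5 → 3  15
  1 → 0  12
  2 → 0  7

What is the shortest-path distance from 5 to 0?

16

Some routes from 5 to 0:
5-1-2-0: 4 + 15 + 7 = 26
5-4-1-0: 9 + 2 + 12 = 23
5-4-2-0: 9 + 4 + 7 = 20
5-4-1-2-0: 9 + 2 + 15 + 7 = 33
5-1-0: 4 + 12 = 16
Best route has total 16.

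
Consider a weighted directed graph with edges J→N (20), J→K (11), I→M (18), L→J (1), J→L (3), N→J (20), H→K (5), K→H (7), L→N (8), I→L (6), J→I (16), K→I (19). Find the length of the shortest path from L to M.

Routes from L to M:
L → N → J → I → M: 8 + 20 + 16 + 18 = 62
L → J → I → M: 1 + 16 + 18 = 35
L → N → J → K → I → M: 8 + 20 + 11 + 19 + 18 = 76
L → J → K → I → M: 1 + 11 + 19 + 18 = 49
The minimum is 35.

35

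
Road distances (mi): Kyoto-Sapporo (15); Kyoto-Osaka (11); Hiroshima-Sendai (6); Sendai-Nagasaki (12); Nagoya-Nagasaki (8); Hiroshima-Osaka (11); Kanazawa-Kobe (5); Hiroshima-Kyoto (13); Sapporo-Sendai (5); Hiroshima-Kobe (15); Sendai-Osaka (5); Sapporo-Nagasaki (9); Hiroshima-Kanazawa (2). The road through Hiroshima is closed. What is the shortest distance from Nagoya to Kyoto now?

32

Routes from Nagoya to Kyoto avoiding Hiroshima:
Nagoya→Nagasaki→Sendai→Osaka→Kyoto: 8 + 12 + 5 + 11 = 36
Nagoya→Nagasaki→Sapporo→Kyoto: 8 + 9 + 15 = 32
Nagoya→Nagasaki→Sapporo→Sendai→Osaka→Kyoto: 8 + 9 + 5 + 5 + 11 = 38
Nagoya→Nagasaki→Sendai→Sapporo→Kyoto: 8 + 12 + 5 + 15 = 40
Best route has total 32 mi.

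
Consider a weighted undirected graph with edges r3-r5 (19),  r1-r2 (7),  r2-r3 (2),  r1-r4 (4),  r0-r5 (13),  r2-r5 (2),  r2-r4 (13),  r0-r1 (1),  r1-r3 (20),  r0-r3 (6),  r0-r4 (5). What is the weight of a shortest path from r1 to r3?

7

Checking several routes:
r1 -> r4 -> r2 -> r3: 4 + 13 + 2 = 19
r1 -> r0 -> r3: 1 + 6 = 7
r1 -> r2 -> r3: 7 + 2 = 9
r1 -> r4 -> r0 -> r3: 4 + 5 + 6 = 15
r1 -> r0 -> r5 -> r2 -> r3: 1 + 13 + 2 + 2 = 18
Shortest: 7.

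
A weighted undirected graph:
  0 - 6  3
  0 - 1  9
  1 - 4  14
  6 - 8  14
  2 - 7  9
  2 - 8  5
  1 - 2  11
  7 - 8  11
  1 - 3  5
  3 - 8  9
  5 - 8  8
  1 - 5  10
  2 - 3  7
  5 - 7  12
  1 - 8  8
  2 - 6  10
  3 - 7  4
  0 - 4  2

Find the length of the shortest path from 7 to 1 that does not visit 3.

Some routes from 7 to 1 avoiding 3:
7 → 2 → 1: 9 + 11 = 20
7 → 8 → 1: 11 + 8 = 19
7 → 2 → 8 → 1: 9 + 5 + 8 = 22
Best route has total 19.

19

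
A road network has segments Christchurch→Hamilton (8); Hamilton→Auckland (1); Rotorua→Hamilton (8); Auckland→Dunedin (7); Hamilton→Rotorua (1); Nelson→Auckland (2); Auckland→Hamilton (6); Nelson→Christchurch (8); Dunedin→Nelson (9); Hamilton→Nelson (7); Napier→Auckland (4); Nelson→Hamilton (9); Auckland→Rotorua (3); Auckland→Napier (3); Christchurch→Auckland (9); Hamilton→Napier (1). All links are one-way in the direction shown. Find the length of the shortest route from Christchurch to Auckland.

9

Paths from Christchurch to Auckland:
Christchurch -> Auckland: 9
Christchurch -> Hamilton -> Nelson -> Auckland: 8 + 7 + 2 = 17
Christchurch -> Hamilton -> Napier -> Auckland: 8 + 1 + 4 = 13
Christchurch -> Hamilton -> Auckland: 8 + 1 = 9
The minimum is 9.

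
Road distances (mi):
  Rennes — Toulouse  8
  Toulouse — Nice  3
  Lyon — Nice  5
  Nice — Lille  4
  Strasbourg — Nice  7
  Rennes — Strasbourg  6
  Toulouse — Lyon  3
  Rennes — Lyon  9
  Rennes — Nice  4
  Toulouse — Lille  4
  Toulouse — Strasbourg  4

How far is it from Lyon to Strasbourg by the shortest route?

7

A few of the Lyon→Strasbourg routes:
Lyon → Nice → Strasbourg: 5 + 7 = 12
Lyon → Toulouse → Strasbourg: 3 + 4 = 7
Lyon → Toulouse → Nice → Strasbourg: 3 + 3 + 7 = 13
Lyon → Nice → Toulouse → Strasbourg: 5 + 3 + 4 = 12
Lyon → Nice → Rennes → Strasbourg: 5 + 4 + 6 = 15
Shortest: 7 mi.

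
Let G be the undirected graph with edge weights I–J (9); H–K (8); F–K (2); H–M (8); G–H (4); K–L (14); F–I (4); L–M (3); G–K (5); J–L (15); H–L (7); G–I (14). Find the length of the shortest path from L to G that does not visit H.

19

Routes from L to G avoiding H:
L -> K -> F -> I -> G: 14 + 2 + 4 + 14 = 34
L -> J -> I -> F -> K -> G: 15 + 9 + 4 + 2 + 5 = 35
L -> J -> I -> G: 15 + 9 + 14 = 38
L -> K -> G: 14 + 5 = 19
The minimum is 19.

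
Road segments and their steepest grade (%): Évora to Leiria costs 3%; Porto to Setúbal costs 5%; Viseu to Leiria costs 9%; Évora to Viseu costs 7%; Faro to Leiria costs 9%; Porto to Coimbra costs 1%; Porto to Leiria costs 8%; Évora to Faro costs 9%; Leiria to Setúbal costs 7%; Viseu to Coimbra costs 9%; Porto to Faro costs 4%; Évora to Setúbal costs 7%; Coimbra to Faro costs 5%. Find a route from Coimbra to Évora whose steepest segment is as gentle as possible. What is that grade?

7

A few of the Coimbra→Évora routes:
Coimbra-Faro-Porto-Setúbal-Leiria-Évora: max(5, 4, 5, 7, 3) = 7
Coimbra-Faro-Porto-Leiria-Évora: max(5, 4, 8, 3) = 8
Coimbra-Porto-Setúbal-Évora: max(1, 5, 7) = 7
Coimbra-Porto-Setúbal-Leiria-Évora: max(1, 5, 7, 3) = 7
Coimbra-Faro-Porto-Setúbal-Évora: max(5, 4, 5, 7) = 7
Smallest bottleneck: 7%.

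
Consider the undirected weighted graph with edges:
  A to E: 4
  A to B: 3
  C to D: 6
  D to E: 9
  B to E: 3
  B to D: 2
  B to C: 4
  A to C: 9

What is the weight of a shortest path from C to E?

Comparing a few candidate routes:
C -> D -> B -> E: 6 + 2 + 3 = 11
C -> B -> E: 4 + 3 = 7
C -> B -> A -> E: 4 + 3 + 4 = 11
Best route has total 7.

7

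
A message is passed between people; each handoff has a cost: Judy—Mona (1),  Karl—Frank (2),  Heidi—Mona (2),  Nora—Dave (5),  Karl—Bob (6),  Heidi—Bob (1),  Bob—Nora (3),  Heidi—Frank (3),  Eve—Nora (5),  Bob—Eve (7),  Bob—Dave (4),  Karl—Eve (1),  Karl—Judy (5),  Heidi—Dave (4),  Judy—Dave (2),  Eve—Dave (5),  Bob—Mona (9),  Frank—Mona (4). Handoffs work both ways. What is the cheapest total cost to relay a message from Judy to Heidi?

3

A few of the Judy→Heidi routes:
Judy - Mona - Frank - Heidi: 1 + 4 + 3 = 8
Judy - Dave - Heidi: 2 + 4 = 6
Judy - Karl - Frank - Heidi: 5 + 2 + 3 = 10
Judy - Dave - Nora - Bob - Heidi: 2 + 5 + 3 + 1 = 11
Judy - Mona - Heidi: 1 + 2 = 3
Judy - Dave - Bob - Heidi: 2 + 4 + 1 = 7
The minimum is 3.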